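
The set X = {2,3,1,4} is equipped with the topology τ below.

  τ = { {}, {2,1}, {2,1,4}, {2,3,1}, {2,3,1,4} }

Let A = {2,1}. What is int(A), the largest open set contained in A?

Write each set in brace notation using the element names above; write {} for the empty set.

U open, U⊆A: {}, {2,1}. int(A) = ⋃ = {2,1}

{2,1}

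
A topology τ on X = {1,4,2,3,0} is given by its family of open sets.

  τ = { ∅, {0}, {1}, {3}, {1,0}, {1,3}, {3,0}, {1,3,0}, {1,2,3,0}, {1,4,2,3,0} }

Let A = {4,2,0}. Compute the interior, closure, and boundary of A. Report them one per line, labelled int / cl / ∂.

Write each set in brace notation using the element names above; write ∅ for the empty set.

int(A) = {0}
cl(A)  = {4,2,0}
∂A     = {4,2}

opens ⊆ A: ∅, {0}; union → int = {0}
complement {1,3}; its interior {1,3}; cl(A) = X∖{1,3} = {4,2,0}
boundary = {4,2,0} ∖ {0} = {4,2}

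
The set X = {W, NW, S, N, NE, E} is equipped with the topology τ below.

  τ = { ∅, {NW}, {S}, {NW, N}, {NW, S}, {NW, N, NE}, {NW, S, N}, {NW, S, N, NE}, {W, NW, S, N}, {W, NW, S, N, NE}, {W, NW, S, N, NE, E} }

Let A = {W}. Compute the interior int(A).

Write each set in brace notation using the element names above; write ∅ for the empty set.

opens ⊆ A: ∅; union → int = ∅

∅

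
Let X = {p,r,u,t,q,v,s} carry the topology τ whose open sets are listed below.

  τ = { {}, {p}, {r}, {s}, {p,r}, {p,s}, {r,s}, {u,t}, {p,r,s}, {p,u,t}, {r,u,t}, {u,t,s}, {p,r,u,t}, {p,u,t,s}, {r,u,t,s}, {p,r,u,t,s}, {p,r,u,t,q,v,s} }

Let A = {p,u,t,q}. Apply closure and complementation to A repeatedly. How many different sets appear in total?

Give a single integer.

closure: X∖int(X∖A) = X∖{r,s} = {p,u,t,q,v}
Let k=closure and c=complement:
  1. A     = {p,u,t,q}
  2. kA    = {p,u,t,q,v}
  3. cA    = {r,v,s}
  4. ckA   = {r,s}
  5. kcA   = {r,q,v,s}
  6. ckcA  = {p,u,t}
— saturated at 6

6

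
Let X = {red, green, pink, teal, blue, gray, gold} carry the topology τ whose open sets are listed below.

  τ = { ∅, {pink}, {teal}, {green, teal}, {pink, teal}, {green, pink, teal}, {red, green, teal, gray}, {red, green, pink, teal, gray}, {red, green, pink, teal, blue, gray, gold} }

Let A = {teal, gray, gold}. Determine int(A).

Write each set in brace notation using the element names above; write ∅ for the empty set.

{teal}

open subsets of A: ∅, {teal}; so int(A) = {teal}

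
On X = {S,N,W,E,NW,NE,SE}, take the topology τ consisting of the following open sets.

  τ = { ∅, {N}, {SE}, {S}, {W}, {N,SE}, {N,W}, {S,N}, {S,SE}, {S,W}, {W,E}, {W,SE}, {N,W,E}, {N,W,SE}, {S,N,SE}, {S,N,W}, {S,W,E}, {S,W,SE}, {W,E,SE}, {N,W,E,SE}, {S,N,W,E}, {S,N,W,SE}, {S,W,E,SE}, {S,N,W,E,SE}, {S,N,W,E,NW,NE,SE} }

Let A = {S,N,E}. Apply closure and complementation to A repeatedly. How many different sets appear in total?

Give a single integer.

closure: X∖int(X∖A) = X∖{W,SE} = {S,N,E,NW,NE}
Let k=closure and c=complement:
  1. A     = {S,N,E}
  2. kA    = {S,N,E,NW,NE}
  3. cA    = {W,NW,NE,SE}
  4. ckA   = {W,SE}
  5. kcA   = {W,E,NW,NE,SE}
  6. ckcA  = {S,N}
  7. kckcA = {S,N,NW,NE}
  8. ckckcA = {W,E,SE}
— saturated at 8

8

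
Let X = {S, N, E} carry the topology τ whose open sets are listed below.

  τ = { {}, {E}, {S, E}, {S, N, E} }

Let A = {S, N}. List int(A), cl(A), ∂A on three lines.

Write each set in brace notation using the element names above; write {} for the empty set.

int(A) = {}
cl(A)  = {S, N}
∂A     = {S, N}

interior: largest open inside A is {} (from {})
cl via duality: int({E}) = {E}, so X∖{E} = {S, N}
cl∖int = {S, N}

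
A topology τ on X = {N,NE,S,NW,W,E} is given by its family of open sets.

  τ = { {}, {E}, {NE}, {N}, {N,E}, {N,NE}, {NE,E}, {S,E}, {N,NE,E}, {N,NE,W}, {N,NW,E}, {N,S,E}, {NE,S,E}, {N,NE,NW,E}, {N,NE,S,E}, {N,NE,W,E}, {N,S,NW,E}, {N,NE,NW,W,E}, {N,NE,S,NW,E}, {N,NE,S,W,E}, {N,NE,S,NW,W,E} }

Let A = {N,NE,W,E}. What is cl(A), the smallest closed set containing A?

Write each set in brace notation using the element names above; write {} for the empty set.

{N,NE,S,NW,W,E}

X∖A={S,NW}, int(X∖A)={}, hence cl(A)={N,NE,S,NW,W,E}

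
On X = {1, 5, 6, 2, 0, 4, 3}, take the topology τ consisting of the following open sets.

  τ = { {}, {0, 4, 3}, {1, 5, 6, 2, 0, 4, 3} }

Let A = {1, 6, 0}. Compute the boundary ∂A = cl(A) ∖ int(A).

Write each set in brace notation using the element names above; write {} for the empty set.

U open, U⊆A: {}. int(A) = ⋃ = {}
X∖A={5, 2, 4, 3}, int(X∖A)={}, hence cl(A)={1, 5, 6, 2, 0, 4, 3}
∂A: remove int from cl → {1, 5, 6, 2, 0, 4, 3}

{1, 5, 6, 2, 0, 4, 3}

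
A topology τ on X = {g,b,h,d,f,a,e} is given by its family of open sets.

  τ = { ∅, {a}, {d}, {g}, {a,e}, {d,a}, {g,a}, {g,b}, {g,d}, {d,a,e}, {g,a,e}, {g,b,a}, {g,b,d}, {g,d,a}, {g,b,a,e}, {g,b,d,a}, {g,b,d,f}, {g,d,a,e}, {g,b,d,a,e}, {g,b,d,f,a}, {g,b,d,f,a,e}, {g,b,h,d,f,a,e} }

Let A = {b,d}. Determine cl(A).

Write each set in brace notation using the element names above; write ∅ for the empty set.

{b,h,d,f}

X∖A={g,h,f,a,e}, int(X∖A)={g,a,e}, hence cl(A)={b,h,d,f}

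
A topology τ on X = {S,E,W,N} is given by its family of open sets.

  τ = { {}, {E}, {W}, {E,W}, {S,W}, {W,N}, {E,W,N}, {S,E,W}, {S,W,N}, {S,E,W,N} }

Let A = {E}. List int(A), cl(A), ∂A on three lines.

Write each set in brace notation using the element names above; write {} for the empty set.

int(A) = {E}
cl(A)  = {E}
∂A     = {}

interior: largest open inside A is {E} (from {}, {E})
cl via duality: int({S,W,N}) = {S,W,N}, so X∖{S,W,N} = {E}
cl∖int = {}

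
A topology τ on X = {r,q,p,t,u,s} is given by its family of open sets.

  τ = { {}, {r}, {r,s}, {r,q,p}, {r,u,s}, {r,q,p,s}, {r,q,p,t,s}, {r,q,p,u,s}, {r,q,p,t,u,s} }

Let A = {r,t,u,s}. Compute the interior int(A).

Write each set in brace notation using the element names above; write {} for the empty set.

{r,u,s}

open subsets of A: {}, {r}, {r,s}, {r,u,s}; so int(A) = {r,u,s}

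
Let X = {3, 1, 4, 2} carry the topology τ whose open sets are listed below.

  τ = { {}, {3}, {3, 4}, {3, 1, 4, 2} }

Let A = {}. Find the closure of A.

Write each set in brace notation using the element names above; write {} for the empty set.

{}

X∖A={3, 1, 4, 2}, int(X∖A)={3, 1, 4, 2}, hence cl(A)={}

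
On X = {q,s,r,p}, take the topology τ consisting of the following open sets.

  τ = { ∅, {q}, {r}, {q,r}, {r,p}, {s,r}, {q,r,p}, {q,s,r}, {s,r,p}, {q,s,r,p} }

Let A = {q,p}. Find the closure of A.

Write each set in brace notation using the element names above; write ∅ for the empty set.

{q,p}

closure: X∖int(X∖A) = X∖{s,r} = {q,p}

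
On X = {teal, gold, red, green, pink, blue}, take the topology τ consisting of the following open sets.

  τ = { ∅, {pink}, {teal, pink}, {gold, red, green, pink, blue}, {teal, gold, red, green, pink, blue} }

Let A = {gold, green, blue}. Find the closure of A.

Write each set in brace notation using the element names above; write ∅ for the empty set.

{gold, red, green, blue}

closure: X∖int(X∖A) = X∖{teal, pink} = {gold, red, green, blue}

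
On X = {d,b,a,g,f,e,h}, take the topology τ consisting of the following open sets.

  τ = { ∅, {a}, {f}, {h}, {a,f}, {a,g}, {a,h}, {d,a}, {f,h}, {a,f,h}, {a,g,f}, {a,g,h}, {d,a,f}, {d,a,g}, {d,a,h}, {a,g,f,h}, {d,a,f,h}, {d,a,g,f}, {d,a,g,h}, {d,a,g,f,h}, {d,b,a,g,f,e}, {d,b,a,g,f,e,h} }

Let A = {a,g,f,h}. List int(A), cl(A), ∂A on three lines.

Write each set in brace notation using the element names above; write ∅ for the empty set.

interior: largest open inside A is {a,g,f,h} (from ∅, {f}, {h}, {a}, {a,f}, {a,h}, {f,h}, {a,g}, {a,g,h}, {a,g,f}, {a,f,h}, {a,g,f,h})
cl via duality: int({d,b,e}) = ∅, so X∖∅ = {d,b,a,g,f,e,h}
cl∖int = {d,b,e}

int(A) = {a,g,f,h}
cl(A)  = {d,b,a,g,f,e,h}
∂A     = {d,b,e}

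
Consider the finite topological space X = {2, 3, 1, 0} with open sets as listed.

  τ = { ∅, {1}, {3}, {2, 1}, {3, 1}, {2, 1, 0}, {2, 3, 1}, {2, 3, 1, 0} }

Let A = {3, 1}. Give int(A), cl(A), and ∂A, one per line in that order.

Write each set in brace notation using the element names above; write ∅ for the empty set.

interior: largest open inside A is {3, 1} (from ∅, {3}, {1}, {3, 1})
cl via duality: int({2, 0}) = ∅, so X∖∅ = {2, 3, 1, 0}
cl∖int = {2, 0}

int(A) = {3, 1}
cl(A)  = {2, 3, 1, 0}
∂A     = {2, 0}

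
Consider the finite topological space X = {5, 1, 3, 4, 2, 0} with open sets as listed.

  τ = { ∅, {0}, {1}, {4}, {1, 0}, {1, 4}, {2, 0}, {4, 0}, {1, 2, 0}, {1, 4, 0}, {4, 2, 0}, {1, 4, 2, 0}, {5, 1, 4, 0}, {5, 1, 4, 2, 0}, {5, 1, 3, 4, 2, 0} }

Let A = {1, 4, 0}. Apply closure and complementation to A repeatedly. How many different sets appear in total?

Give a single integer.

4

complement {5, 3, 2}; its interior ∅; cl(A) = X∖∅ = {5, 1, 3, 4, 2, 0}
With k = closure, c = complement:
  1. A     = {1, 4, 0}
  2. kA    = {5, 1, 3, 4, 2, 0}
  3. cA    = {5, 3, 2}
  4. ckA   = ∅
k, c of each give nothing new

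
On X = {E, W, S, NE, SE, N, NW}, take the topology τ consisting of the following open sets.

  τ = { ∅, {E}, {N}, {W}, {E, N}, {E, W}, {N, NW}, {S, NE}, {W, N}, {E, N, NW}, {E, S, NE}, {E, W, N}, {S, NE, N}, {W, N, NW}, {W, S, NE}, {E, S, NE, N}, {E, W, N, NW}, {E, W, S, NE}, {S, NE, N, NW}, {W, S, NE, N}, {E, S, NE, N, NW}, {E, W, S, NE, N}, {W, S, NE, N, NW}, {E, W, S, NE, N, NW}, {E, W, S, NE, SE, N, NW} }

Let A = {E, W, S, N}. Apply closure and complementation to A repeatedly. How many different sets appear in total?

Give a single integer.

complement {NE, SE, NW}; its interior ∅; cl(A) = X∖∅ = {E, W, S, NE, SE, N, NW}
With k = closure, c = complement:
  1. A     = {E, W, S, N}
  2. kA    = {E, W, S, NE, SE, N, NW}
  3. cA    = {NE, SE, NW}
  4. ckA   = ∅
  5. kcA   = {S, NE, SE, NW}
  6. ckcA  = {E, W, N}
  7. kckcA = {E, W, SE, N, NW}
  8. ckckcA = {S, NE}
  9. kckckcA = {S, NE, SE}
  10. ckckckcA = {E, W, N, NW}
k, c of each give nothing new

10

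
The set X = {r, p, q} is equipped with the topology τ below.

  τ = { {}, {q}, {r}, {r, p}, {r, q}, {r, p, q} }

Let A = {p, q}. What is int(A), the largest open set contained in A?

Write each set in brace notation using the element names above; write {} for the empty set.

U open, U⊆A: {}, {q}. int(A) = ⋃ = {q}

{q}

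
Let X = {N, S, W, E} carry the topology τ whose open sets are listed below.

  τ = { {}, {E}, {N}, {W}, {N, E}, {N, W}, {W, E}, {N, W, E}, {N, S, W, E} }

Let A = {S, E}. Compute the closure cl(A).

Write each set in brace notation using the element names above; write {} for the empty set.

{S, E}

cl via duality: int({N, W}) = {N, W}, so X∖{N, W} = {S, E}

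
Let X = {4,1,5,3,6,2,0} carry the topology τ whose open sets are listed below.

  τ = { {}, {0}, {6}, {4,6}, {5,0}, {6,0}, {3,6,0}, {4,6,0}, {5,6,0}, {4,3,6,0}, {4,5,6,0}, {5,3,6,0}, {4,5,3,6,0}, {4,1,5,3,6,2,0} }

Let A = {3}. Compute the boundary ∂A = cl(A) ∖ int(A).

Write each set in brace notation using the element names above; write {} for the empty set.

{1,3,2}

U open, U⊆A: {}. int(A) = ⋃ = {}
X∖A={4,1,5,6,2,0}, int(X∖A)={4,5,6,0}, hence cl(A)={1,3,2}
∂A: remove int from cl → {1,3,2}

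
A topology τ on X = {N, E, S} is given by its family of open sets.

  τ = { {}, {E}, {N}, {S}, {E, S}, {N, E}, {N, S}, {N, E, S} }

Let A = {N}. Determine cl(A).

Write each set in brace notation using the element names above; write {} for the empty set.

{N}

X∖A={E, S}, int(X∖A)={E, S}, hence cl(A)={N}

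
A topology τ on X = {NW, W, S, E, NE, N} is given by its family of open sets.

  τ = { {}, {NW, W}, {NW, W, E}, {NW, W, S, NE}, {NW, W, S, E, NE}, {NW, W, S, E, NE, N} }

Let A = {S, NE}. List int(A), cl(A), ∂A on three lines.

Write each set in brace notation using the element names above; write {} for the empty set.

int(A) = {}
cl(A)  = {S, NE, N}
∂A     = {S, NE, N}

open subsets of A: {}; so int(A) = {}
closure: X∖int(X∖A) = X∖{NW, W, E} = {S, NE, N}
∂A = {S, NE, N} minus {} = {S, NE, N}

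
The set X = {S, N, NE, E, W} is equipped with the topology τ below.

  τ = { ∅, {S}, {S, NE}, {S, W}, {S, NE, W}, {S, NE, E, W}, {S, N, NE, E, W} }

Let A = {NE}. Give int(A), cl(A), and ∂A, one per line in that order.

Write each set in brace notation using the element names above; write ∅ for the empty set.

int(A) = ∅
cl(A)  = {N, NE, E}
∂A     = {N, NE, E}

interior: largest open inside A is ∅ (from ∅)
cl via duality: int({S, N, E, W}) = {S, W}, so X∖{S, W} = {N, NE, E}
cl∖int = {N, NE, E}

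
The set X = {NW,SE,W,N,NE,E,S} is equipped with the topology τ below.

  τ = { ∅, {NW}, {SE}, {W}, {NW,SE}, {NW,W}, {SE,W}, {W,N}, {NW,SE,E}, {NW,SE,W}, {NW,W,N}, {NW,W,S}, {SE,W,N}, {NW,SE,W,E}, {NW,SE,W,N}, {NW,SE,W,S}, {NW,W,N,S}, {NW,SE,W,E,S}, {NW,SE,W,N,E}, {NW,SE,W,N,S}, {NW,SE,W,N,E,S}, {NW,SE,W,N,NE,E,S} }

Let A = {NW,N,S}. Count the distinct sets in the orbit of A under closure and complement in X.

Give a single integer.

cl via duality: int({SE,W,NE,E}) = {SE,W}, so X∖{SE,W} = {NW,N,NE,E,S}
Write k for closure, c for complement:
  1. A     = {NW,N,S}
  2. kA    = {NW,N,NE,E,S}
  3. cA    = {SE,W,NE,E}
  4. ckA   = {SE,W}
  5. kcA   = {SE,W,N,NE,E,S}
  6. ckcA  = {NW}
  7. kckcA = {NW,NE,E,S}
  8. ckckcA = {SE,W,N}
applying k or c yields no new set

8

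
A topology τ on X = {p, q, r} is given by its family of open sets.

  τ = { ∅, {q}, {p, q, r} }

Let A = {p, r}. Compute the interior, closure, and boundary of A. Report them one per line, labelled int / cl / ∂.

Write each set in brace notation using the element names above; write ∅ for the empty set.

int(A) = ∅
cl(A)  = {p, r}
∂A     = {p, r}

U open, U⊆A: ∅. int(A) = ⋃ = ∅
X∖A={q}, int(X∖A)={q}, hence cl(A)={p, r}
∂A: remove int from cl → {p, r}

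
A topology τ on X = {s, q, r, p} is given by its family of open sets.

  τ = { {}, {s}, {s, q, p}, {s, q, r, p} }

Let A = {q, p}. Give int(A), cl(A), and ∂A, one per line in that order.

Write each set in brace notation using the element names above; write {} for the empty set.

U open, U⊆A: {}. int(A) = ⋃ = {}
X∖A={s, r}, int(X∖A)={s}, hence cl(A)={q, r, p}
∂A: remove int from cl → {q, r, p}

int(A) = {}
cl(A)  = {q, r, p}
∂A     = {q, r, p}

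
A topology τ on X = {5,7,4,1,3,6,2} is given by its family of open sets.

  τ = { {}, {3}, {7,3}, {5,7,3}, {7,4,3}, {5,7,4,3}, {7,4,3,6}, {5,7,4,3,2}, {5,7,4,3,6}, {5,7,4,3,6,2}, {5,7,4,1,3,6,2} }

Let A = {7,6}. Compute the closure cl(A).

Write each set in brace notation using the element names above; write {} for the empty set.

cl via duality: int({5,4,1,3,2}) = {3}, so X∖{3} = {5,7,4,1,6,2}

{5,7,4,1,6,2}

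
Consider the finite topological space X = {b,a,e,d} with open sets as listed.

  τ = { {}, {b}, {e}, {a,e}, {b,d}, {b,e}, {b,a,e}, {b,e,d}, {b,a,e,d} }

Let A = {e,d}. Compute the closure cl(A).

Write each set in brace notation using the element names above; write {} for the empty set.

closure: X∖int(X∖A) = X∖{b} = {a,e,d}

{a,e,d}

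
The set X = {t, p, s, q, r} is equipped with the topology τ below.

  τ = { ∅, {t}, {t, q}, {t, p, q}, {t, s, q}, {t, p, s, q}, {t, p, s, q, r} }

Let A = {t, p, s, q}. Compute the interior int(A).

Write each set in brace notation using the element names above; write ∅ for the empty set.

{t, p, s, q}

U open, U⊆A: ∅, {t}, {t, q}, {t, s, q}, {t, p, q}, {t, p, s, q}. int(A) = ⋃ = {t, p, s, q}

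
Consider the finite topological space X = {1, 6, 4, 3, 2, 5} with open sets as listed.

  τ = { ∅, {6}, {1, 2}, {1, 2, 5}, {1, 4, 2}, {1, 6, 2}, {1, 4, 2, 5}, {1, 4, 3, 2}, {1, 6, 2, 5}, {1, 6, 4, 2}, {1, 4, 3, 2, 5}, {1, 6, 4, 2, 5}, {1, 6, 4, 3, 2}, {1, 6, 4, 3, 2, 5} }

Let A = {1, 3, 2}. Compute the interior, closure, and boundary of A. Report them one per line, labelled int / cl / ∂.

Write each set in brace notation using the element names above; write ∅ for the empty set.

open subsets of A: ∅, {1, 2}; so int(A) = {1, 2}
closure: X∖int(X∖A) = X∖{6} = {1, 4, 3, 2, 5}
∂A = {1, 4, 3, 2, 5} minus {1, 2} = {4, 3, 5}

int(A) = {1, 2}
cl(A)  = {1, 4, 3, 2, 5}
∂A     = {4, 3, 5}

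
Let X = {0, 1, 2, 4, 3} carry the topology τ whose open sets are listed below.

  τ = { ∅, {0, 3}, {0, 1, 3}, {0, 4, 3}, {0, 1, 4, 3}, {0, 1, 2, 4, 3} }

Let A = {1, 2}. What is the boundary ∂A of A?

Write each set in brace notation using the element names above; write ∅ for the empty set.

{1, 2}

interior: largest open inside A is ∅ (from ∅)
cl via duality: int({0, 4, 3}) = {0, 4, 3}, so X∖{0, 4, 3} = {1, 2}
cl∖int = {1, 2}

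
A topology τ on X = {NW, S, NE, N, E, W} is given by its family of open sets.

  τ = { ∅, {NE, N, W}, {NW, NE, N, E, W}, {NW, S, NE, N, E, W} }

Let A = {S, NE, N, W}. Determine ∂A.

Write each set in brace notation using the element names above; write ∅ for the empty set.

interior: largest open inside A is {NE, N, W} (from ∅, {NE, N, W})
cl via duality: int({NW, E}) = ∅, so X∖∅ = {NW, S, NE, N, E, W}
cl∖int = {NW, S, E}

{NW, S, E}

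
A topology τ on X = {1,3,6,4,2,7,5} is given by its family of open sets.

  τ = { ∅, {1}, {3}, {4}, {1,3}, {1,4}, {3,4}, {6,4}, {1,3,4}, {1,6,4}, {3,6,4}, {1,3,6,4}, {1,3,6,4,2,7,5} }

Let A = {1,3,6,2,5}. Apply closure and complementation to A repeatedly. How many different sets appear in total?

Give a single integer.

X∖A={4,7}, int(X∖A)={4}, hence cl(A)={1,3,6,2,7,5}
Orbit (k=closure, c=complement):
  1. A     = {1,3,6,2,5}
  2. kA    = {1,3,6,2,7,5}
  3. cA    = {4,7}
  4. ckA   = {4}
  5. kcA   = {6,4,2,7,5}
  6. ckcA  = {1,3}
  7. kckcA = {1,3,2,7,5}
  8. ckckcA = {6,4}
(closed under both — stop)

8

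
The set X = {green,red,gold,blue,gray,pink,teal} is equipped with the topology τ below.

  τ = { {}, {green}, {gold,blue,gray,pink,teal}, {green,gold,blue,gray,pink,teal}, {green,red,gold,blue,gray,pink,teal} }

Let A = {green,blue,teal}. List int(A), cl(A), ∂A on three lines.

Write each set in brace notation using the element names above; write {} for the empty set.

int(A) = {green}
cl(A)  = {green,red,gold,blue,gray,pink,teal}
∂A     = {red,gold,blue,gray,pink,teal}

opens ⊆ A: {}, {green}; union → int = {green}
complement {red,gold,gray,pink}; its interior {}; cl(A) = X∖{} = {green,red,gold,blue,gray,pink,teal}
boundary = {green,red,gold,blue,gray,pink,teal} ∖ {green} = {red,gold,blue,gray,pink,teal}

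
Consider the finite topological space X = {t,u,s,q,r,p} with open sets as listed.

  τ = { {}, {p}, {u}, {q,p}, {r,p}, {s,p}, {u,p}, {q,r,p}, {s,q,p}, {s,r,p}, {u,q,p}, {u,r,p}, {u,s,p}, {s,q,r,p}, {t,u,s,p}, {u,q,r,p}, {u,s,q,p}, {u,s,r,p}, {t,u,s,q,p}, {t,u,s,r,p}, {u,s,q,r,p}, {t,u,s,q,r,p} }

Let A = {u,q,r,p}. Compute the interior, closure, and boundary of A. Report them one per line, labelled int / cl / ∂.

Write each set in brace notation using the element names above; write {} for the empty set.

U open, U⊆A: {}, {p}, {u}, {q,p}, {u,p}, {r,p}, {u,q,p}, {q,r,p}, {u,r,p}, {u,q,r,p}. int(A) = ⋃ = {u,q,r,p}
X∖A={t,s}, int(X∖A)={}, hence cl(A)={t,u,s,q,r,p}
∂A: remove int from cl → {t,s}

int(A) = {u,q,r,p}
cl(A)  = {t,u,s,q,r,p}
∂A     = {t,s}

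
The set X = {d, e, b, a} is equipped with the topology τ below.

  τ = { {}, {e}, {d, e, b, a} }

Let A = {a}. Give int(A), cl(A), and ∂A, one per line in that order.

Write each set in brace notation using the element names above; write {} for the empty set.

int(A) = {}
cl(A)  = {d, b, a}
∂A     = {d, b, a}

U open, U⊆A: {}. int(A) = ⋃ = {}
X∖A={d, e, b}, int(X∖A)={e}, hence cl(A)={d, b, a}
∂A: remove int from cl → {d, b, a}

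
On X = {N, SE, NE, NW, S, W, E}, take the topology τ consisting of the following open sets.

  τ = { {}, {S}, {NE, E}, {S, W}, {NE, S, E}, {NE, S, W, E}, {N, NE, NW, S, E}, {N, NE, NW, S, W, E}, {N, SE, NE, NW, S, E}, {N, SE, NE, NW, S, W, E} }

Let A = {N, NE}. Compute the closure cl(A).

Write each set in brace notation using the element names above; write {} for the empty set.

{N, SE, NE, NW, E}

X∖A={SE, NW, S, W, E}, int(X∖A)={S, W}, hence cl(A)={N, SE, NE, NW, E}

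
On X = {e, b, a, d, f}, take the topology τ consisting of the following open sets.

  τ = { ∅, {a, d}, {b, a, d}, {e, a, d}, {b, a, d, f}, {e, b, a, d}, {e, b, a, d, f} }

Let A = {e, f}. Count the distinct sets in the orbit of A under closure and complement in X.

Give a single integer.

complement {b, a, d}; its interior {b, a, d}; cl(A) = X∖{b, a, d} = {e, f}
With k = closure, c = complement:
  1. A     = {e, f}
  2. cA    = {b, a, d}
  3. kcA   = {e, b, a, d, f}
  4. ckcA  = ∅
k, c of each give nothing new

4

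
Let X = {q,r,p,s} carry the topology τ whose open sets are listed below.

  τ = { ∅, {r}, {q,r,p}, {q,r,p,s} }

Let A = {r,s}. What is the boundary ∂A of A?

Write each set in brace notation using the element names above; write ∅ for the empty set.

opens ⊆ A: ∅, {r}; union → int = {r}
complement {q,p}; its interior ∅; cl(A) = X∖∅ = {q,r,p,s}
boundary = {q,r,p,s} ∖ {r} = {q,p,s}

{q,p,s}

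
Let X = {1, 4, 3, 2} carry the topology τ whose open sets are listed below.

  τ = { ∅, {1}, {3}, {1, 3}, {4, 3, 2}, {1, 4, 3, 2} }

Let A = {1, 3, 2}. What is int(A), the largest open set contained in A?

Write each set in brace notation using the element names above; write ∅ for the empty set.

{1, 3}

U open, U⊆A: ∅, {3}, {1}, {1, 3}. int(A) = ⋃ = {1, 3}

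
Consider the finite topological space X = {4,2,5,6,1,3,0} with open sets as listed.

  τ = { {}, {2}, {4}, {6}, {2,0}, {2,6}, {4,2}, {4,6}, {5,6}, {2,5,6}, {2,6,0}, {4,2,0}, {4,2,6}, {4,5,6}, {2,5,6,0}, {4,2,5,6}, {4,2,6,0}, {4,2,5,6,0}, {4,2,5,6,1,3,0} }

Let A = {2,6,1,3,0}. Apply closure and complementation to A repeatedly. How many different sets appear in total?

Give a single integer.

8

closure: X∖int(X∖A) = X∖{4} = {2,5,6,1,3,0}
Let k=closure and c=complement:
  1. A     = {2,6,1,3,0}
  2. kA    = {2,5,6,1,3,0}
  3. cA    = {4,5}
  4. ckA   = {4}
  5. kcA   = {4,5,1,3}
  6. kckA  = {4,1,3}
  7. ckcA  = {2,6,0}
  8. ckckA = {2,5,6,0}
— saturated at 8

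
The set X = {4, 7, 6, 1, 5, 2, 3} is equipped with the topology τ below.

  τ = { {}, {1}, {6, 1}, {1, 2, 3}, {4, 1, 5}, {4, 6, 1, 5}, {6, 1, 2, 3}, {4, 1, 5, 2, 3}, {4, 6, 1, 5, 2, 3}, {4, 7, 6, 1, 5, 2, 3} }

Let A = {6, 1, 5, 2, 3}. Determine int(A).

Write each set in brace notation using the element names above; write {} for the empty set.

U open, U⊆A: {}, {1}, {6, 1}, {1, 2, 3}, {6, 1, 2, 3}. int(A) = ⋃ = {6, 1, 2, 3}

{6, 1, 2, 3}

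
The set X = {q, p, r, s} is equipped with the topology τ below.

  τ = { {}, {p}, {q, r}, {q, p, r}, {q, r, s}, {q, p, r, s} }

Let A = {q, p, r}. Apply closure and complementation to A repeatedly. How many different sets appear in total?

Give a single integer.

4

X∖A={s}, int(X∖A)={}, hence cl(A)={q, p, r, s}
Orbit (k=closure, c=complement):
  1. A     = {q, p, r}
  2. kA    = {q, p, r, s}
  3. cA    = {s}
  4. ckA   = {}
(closed under both — stop)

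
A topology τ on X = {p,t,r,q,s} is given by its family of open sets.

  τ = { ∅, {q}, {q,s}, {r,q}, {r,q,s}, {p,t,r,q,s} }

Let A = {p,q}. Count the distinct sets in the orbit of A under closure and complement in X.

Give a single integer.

6

cl via duality: int({t,r,s}) = ∅, so X∖∅ = {p,t,r,q,s}
Write k for closure, c for complement:
  1. A     = {p,q}
  2. kA    = {p,t,r,q,s}
  3. cA    = {t,r,s}
  4. ckA   = ∅
  5. kcA   = {p,t,r,s}
  6. ckcA  = {q}
applying k or c yields no new set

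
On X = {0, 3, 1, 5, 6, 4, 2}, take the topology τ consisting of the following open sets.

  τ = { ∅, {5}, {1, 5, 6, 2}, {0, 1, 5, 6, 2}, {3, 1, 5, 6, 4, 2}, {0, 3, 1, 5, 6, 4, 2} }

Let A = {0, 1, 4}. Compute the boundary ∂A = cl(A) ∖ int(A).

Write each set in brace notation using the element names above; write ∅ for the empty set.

{0, 3, 1, 6, 4, 2}

interior: largest open inside A is ∅ (from ∅)
cl via duality: int({3, 5, 6, 2}) = {5}, so X∖{5} = {0, 3, 1, 6, 4, 2}
cl∖int = {0, 3, 1, 6, 4, 2}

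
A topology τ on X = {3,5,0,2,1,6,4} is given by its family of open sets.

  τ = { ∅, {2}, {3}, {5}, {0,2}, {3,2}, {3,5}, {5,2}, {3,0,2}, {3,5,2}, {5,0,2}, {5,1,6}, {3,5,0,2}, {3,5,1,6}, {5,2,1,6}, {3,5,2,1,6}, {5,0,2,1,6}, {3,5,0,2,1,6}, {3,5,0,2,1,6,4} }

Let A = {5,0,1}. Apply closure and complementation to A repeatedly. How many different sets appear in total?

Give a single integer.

10

closure: X∖int(X∖A) = X∖{3,2} = {5,0,1,6,4}
Let k=closure and c=complement:
  1. A     = {5,0,1}
  2. kA    = {5,0,1,6,4}
  3. cA    = {3,2,6,4}
  4. ckA   = {3,2}
  5. kcA   = {3,0,2,1,6,4}
  6. kckA  = {3,0,2,4}
  7. ckcA  = {5}
  8. ckckA = {5,1,6}
  9. kckcA = {5,1,6,4}
  10. ckckcA = {3,0,2}
— saturated at 10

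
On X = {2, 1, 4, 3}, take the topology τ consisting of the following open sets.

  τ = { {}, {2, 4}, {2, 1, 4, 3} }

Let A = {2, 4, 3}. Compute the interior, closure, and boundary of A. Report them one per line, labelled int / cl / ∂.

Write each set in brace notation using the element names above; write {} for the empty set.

U open, U⊆A: {}, {2, 4}. int(A) = ⋃ = {2, 4}
X∖A={1}, int(X∖A)={}, hence cl(A)={2, 1, 4, 3}
∂A: remove int from cl → {1, 3}

int(A) = {2, 4}
cl(A)  = {2, 1, 4, 3}
∂A     = {1, 3}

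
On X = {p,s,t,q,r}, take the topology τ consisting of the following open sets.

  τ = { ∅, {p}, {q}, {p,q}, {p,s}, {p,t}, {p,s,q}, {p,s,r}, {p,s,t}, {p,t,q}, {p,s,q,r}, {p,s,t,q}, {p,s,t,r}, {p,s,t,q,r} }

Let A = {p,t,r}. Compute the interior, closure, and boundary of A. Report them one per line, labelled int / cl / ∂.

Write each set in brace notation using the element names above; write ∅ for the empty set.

U open, U⊆A: ∅, {p}, {p,t}. int(A) = ⋃ = {p,t}
X∖A={s,q}, int(X∖A)={q}, hence cl(A)={p,s,t,r}
∂A: remove int from cl → {s,r}

int(A) = {p,t}
cl(A)  = {p,s,t,r}
∂A     = {s,r}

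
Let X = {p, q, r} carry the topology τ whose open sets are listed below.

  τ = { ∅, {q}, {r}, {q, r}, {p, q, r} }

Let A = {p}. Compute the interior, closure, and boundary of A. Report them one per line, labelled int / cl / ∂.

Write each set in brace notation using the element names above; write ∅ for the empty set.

U open, U⊆A: ∅. int(A) = ⋃ = ∅
X∖A={q, r}, int(X∖A)={q, r}, hence cl(A)={p}
∂A: remove int from cl → {p}

int(A) = ∅
cl(A)  = {p}
∂A     = {p}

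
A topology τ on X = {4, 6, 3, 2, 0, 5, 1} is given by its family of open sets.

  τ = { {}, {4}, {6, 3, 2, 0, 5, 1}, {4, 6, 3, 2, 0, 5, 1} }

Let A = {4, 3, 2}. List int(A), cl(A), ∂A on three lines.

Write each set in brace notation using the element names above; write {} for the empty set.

int(A) = {4}
cl(A)  = {4, 6, 3, 2, 0, 5, 1}
∂A     = {6, 3, 2, 0, 5, 1}

open subsets of A: {}, {4}; so int(A) = {4}
closure: X∖int(X∖A) = X∖{} = {4, 6, 3, 2, 0, 5, 1}
∂A = {4, 6, 3, 2, 0, 5, 1} minus {4} = {6, 3, 2, 0, 5, 1}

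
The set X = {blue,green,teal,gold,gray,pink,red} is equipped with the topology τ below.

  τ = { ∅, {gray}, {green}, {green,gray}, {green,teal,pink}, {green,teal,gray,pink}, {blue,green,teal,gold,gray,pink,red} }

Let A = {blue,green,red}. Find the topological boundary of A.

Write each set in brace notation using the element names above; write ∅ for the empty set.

open subsets of A: ∅, {green}; so int(A) = {green}
closure: X∖int(X∖A) = X∖{gray} = {blue,green,teal,gold,pink,red}
∂A = {blue,green,teal,gold,pink,red} minus {green} = {blue,teal,gold,pink,red}

{blue,teal,gold,pink,red}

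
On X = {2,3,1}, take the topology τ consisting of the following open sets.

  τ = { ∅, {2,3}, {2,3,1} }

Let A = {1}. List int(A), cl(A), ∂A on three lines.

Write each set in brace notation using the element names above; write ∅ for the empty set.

open subsets of A: ∅; so int(A) = ∅
closure: X∖int(X∖A) = X∖{2,3} = {1}
∂A = {1} minus ∅ = {1}

int(A) = ∅
cl(A)  = {1}
∂A     = {1}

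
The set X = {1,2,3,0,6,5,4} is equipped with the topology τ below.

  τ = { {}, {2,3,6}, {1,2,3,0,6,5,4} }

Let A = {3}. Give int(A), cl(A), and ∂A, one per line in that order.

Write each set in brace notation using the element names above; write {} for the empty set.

int(A) = {}
cl(A)  = {1,2,3,0,6,5,4}
∂A     = {1,2,3,0,6,5,4}

interior: largest open inside A is {} (from {})
cl via duality: int({1,2,0,6,5,4}) = {}, so X∖{} = {1,2,3,0,6,5,4}
cl∖int = {1,2,3,0,6,5,4}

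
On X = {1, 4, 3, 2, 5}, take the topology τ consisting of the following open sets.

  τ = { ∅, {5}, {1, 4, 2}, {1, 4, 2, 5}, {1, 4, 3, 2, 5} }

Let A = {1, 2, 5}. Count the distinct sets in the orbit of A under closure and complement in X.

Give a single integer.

8

cl via duality: int({4, 3}) = ∅, so X∖∅ = {1, 4, 3, 2, 5}
Write k for closure, c for complement:
  1. A     = {1, 2, 5}
  2. kA    = {1, 4, 3, 2, 5}
  3. cA    = {4, 3}
  4. ckA   = ∅
  5. kcA   = {1, 4, 3, 2}
  6. ckcA  = {5}
  7. kckcA = {3, 5}
  8. ckckcA = {1, 4, 2}
applying k or c yields no new set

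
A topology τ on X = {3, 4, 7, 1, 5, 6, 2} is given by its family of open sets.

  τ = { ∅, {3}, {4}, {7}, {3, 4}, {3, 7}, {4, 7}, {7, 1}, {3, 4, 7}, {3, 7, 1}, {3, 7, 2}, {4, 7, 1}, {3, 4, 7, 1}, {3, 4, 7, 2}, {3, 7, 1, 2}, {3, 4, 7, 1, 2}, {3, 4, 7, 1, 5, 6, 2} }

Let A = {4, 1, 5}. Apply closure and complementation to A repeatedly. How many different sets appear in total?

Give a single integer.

cl via duality: int({3, 7, 6, 2}) = {3, 7, 2}, so X∖{3, 7, 2} = {4, 1, 5, 6}
Write k for closure, c for complement:
  1. A     = {4, 1, 5}
  2. kA    = {4, 1, 5, 6}
  3. cA    = {3, 7, 6, 2}
  4. ckA   = {3, 7, 2}
  5. kcA   = {3, 7, 1, 5, 6, 2}
  6. ckcA  = {4}
  7. kckcA = {4, 5, 6}
  8. ckckcA = {3, 7, 1, 2}
applying k or c yields no new set

8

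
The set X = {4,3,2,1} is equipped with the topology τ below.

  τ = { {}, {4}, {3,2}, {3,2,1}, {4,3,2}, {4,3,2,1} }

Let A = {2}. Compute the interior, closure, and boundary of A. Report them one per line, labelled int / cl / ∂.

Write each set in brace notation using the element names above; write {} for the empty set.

int(A) = {}
cl(A)  = {3,2,1}
∂A     = {3,2,1}

opens ⊆ A: {}; union → int = {}
complement {4,3,1}; its interior {4}; cl(A) = X∖{4} = {3,2,1}
boundary = {3,2,1} ∖ {} = {3,2,1}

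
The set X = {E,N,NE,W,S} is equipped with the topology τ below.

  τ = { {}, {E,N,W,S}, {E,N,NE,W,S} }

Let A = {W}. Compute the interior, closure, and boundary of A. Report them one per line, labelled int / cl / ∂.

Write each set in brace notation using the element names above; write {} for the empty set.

open subsets of A: {}; so int(A) = {}
closure: X∖int(X∖A) = X∖{} = {E,N,NE,W,S}
∂A = {E,N,NE,W,S} minus {} = {E,N,NE,W,S}

int(A) = {}
cl(A)  = {E,N,NE,W,S}
∂A     = {E,N,NE,W,S}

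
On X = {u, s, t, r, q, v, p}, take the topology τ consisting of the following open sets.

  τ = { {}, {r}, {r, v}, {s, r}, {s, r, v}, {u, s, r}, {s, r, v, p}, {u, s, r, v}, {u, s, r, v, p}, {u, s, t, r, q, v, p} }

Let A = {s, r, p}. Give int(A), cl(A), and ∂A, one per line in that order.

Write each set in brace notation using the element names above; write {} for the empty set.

int(A) = {s, r}
cl(A)  = {u, s, t, r, q, v, p}
∂A     = {u, t, q, v, p}

open subsets of A: {}, {r}, {s, r}; so int(A) = {s, r}
closure: X∖int(X∖A) = X∖{} = {u, s, t, r, q, v, p}
∂A = {u, s, t, r, q, v, p} minus {s, r} = {u, t, q, v, p}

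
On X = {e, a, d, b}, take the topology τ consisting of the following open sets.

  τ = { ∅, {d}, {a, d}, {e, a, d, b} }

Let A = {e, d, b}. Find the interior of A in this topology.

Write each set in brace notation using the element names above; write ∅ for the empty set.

{d}

U open, U⊆A: ∅, {d}. int(A) = ⋃ = {d}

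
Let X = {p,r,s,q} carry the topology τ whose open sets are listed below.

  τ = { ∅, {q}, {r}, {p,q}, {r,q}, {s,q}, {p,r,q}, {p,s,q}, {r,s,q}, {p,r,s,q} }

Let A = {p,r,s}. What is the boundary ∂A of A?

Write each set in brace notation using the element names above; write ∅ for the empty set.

U open, U⊆A: ∅, {r}. int(A) = ⋃ = {r}
X∖A={q}, int(X∖A)={q}, hence cl(A)={p,r,s}
∂A: remove int from cl → {p,s}

{p,s}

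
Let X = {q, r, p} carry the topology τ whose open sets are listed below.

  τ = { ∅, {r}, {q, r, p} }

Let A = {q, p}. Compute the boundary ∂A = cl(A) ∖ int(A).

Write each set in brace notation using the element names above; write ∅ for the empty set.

{q, p}

U open, U⊆A: ∅. int(A) = ⋃ = ∅
X∖A={r}, int(X∖A)={r}, hence cl(A)={q, p}
∂A: remove int from cl → {q, p}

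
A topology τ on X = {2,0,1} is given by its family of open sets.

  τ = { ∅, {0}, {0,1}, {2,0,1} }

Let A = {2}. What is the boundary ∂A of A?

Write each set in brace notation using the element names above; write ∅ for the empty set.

{2}

U open, U⊆A: ∅. int(A) = ⋃ = ∅
X∖A={0,1}, int(X∖A)={0,1}, hence cl(A)={2}
∂A: remove int from cl → {2}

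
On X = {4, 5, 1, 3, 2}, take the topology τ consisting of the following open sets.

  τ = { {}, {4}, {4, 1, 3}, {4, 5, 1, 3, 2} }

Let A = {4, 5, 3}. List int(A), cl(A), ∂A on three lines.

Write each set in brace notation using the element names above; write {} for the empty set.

interior: largest open inside A is {4} (from {}, {4})
cl via duality: int({1, 2}) = {}, so X∖{} = {4, 5, 1, 3, 2}
cl∖int = {5, 1, 3, 2}

int(A) = {4}
cl(A)  = {4, 5, 1, 3, 2}
∂A     = {5, 1, 3, 2}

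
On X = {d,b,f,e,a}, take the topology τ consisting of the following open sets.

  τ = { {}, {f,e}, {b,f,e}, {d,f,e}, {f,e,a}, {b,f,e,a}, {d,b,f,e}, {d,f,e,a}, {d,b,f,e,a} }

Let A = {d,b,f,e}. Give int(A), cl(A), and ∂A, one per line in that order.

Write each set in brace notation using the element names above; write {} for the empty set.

opens ⊆ A: {}, {f,e}, {d,f,e}, {b,f,e}, {d,b,f,e}; union → int = {d,b,f,e}
complement {a}; its interior {}; cl(A) = X∖{} = {d,b,f,e,a}
boundary = {d,b,f,e,a} ∖ {d,b,f,e} = {a}

int(A) = {d,b,f,e}
cl(A)  = {d,b,f,e,a}
∂A     = {a}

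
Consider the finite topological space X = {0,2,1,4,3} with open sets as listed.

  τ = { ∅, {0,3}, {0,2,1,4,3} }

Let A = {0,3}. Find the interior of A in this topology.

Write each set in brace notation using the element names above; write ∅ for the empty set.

{0,3}

U open, U⊆A: ∅, {0,3}. int(A) = ⋃ = {0,3}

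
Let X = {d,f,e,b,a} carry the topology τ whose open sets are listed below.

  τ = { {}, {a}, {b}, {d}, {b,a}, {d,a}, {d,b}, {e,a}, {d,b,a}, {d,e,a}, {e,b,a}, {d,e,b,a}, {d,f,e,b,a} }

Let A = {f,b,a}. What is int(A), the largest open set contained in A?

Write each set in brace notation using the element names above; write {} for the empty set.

{b,a}

interior: largest open inside A is {b,a} (from {}, {b}, {a}, {b,a})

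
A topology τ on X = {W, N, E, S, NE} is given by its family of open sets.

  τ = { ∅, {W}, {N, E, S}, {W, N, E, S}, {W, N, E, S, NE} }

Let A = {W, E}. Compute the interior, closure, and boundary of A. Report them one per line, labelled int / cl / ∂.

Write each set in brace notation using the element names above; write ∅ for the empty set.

int(A) = {W}
cl(A)  = {W, N, E, S, NE}
∂A     = {N, E, S, NE}

opens ⊆ A: ∅, {W}; union → int = {W}
complement {N, S, NE}; its interior ∅; cl(A) = X∖∅ = {W, N, E, S, NE}
boundary = {W, N, E, S, NE} ∖ {W} = {N, E, S, NE}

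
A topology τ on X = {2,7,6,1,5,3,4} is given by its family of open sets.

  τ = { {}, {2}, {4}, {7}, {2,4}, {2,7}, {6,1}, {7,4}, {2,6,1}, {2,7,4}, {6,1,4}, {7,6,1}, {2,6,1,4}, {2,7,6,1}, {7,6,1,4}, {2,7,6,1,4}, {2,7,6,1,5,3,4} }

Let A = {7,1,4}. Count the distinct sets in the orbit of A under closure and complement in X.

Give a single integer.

cl via duality: int({2,6,5,3}) = {2}, so X∖{2} = {7,6,1,5,3,4}
Write k for closure, c for complement:
  1. A     = {7,1,4}
  2. kA    = {7,6,1,5,3,4}
  3. cA    = {2,6,5,3}
  4. ckA   = {2}
  5. kcA   = {2,6,1,5,3}
  6. kckA  = {2,5,3}
  7. ckcA  = {7,4}
  8. ckckA = {7,6,1,4}
  9. kckcA = {7,5,3,4}
  10. ckckcA = {2,6,1}
applying k or c yields no new set

10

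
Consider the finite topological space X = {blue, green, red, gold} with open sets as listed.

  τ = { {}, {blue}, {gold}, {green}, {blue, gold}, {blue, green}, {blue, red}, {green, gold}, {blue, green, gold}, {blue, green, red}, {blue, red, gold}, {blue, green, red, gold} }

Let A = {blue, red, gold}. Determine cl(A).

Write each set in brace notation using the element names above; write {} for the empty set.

X∖A={green}, int(X∖A)={green}, hence cl(A)={blue, red, gold}

{blue, red, gold}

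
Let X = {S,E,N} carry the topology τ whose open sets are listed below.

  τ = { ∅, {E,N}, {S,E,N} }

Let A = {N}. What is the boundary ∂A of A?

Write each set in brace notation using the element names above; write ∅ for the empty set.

interior: largest open inside A is ∅ (from ∅)
cl via duality: int({S,E}) = ∅, so X∖∅ = {S,E,N}
cl∖int = {S,E,N}

{S,E,N}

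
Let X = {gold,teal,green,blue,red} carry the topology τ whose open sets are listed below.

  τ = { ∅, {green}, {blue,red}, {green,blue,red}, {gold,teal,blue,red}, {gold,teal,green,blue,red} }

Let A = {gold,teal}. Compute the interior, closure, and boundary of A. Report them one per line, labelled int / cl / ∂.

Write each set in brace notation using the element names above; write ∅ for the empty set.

int(A) = ∅
cl(A)  = {gold,teal}
∂A     = {gold,teal}

open subsets of A: ∅; so int(A) = ∅
closure: X∖int(X∖A) = X∖{green,blue,red} = {gold,teal}
∂A = {gold,teal} minus ∅ = {gold,teal}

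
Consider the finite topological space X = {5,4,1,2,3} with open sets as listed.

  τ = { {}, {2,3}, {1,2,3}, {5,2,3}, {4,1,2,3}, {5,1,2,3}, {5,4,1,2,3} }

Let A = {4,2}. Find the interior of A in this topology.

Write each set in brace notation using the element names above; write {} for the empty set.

open subsets of A: {}; so int(A) = {}

{}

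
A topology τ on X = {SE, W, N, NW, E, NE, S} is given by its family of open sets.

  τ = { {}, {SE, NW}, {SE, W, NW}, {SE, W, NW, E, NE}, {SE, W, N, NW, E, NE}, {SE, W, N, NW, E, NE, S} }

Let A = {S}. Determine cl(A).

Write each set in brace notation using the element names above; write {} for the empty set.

{S}

closure: X∖int(X∖A) = X∖{SE, W, N, NW, E, NE} = {S}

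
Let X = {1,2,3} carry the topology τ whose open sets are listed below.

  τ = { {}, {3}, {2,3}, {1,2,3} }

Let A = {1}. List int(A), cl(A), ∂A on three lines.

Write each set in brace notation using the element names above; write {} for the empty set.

int(A) = {}
cl(A)  = {1}
∂A     = {1}

open subsets of A: {}; so int(A) = {}
closure: X∖int(X∖A) = X∖{2,3} = {1}
∂A = {1} minus {} = {1}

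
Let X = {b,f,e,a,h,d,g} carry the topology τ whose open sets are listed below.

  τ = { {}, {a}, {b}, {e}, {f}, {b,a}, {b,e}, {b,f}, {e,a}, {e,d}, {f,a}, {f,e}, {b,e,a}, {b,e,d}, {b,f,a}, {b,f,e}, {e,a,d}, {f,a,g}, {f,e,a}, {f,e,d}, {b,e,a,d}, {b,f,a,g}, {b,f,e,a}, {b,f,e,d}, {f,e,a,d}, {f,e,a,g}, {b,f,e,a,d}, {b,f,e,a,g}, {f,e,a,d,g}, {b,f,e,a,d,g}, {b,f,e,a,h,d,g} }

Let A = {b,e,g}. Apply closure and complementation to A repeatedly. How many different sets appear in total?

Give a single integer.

10

X∖A={f,a,h,d}, int(X∖A)={f,a}, hence cl(A)={b,e,h,d,g}
Orbit (k=closure, c=complement):
  1. A     = {b,e,g}
  2. kA    = {b,e,h,d,g}
  3. cA    = {f,a,h,d}
  4. ckA   = {f,a}
  5. kcA   = {f,a,h,d,g}
  6. kckA  = {f,a,h,g}
  7. ckcA  = {b,e}
  8. ckckA = {b,e,d}
  9. kckcA = {b,e,h,d}
  10. ckckcA = {f,a,g}
(closed under both — stop)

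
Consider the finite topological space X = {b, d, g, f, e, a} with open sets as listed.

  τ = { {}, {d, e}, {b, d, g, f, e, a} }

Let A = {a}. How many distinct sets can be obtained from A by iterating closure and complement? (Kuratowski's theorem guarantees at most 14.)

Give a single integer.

X∖A={b, d, g, f, e}, int(X∖A)={d, e}, hence cl(A)={b, g, f, a}
Orbit (k=closure, c=complement):
  1. A     = {a}
  2. kA    = {b, g, f, a}
  3. cA    = {b, d, g, f, e}
  4. ckA   = {d, e}
  5. kcA   = {b, d, g, f, e, a}
  6. ckcA  = {}
(closed under both — stop)

6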